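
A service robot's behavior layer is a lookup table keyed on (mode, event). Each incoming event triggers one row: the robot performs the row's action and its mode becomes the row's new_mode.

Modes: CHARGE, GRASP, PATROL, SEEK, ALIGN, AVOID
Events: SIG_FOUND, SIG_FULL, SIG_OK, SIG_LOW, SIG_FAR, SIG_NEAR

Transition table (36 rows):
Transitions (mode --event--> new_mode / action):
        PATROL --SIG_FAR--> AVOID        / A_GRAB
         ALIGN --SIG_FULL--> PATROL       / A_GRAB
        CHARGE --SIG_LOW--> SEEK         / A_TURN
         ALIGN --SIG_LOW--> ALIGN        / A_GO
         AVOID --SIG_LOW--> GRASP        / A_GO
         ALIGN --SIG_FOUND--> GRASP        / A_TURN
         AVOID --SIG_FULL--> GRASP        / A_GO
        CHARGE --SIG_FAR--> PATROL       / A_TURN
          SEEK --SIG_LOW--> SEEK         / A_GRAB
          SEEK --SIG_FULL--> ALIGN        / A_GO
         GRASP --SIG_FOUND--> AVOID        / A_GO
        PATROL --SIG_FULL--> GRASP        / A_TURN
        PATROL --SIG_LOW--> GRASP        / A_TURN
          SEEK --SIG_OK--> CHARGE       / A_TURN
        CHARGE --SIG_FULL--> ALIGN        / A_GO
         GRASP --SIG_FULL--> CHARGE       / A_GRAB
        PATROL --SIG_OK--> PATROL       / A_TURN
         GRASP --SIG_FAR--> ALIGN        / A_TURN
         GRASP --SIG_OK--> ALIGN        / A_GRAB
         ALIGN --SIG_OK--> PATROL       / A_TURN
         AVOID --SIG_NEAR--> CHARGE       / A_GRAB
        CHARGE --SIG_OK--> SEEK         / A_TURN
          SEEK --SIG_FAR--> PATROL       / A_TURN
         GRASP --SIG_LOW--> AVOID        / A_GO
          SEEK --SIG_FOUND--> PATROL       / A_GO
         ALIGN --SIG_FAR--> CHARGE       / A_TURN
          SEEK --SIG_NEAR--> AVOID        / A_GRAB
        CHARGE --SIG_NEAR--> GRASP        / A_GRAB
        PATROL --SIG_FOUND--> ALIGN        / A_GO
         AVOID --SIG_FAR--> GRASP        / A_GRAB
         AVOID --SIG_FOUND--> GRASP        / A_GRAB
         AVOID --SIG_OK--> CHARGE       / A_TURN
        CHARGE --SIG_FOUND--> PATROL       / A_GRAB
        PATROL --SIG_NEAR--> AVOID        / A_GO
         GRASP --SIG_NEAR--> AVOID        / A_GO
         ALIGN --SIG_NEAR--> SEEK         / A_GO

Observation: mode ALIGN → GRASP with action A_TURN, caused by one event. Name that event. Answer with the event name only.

SIG_FOUND

try SIG_FOUND: (ALIGN, SIG_FOUND) → (GRASP, A_TURN)  ← matches
try SIG_FULL: (ALIGN, SIG_FULL) → (PATROL, A_GRAB)
try SIG_OK: (ALIGN, SIG_OK) → (PATROL, A_TURN)
try SIG_LOW: (ALIGN, SIG_LOW) → (ALIGN, A_GO)
try SIG_FAR: (ALIGN, SIG_FAR) → (CHARGE, A_TURN)
try SIG_NEAR: (ALIGN, SIG_NEAR) → (SEEK, A_GO)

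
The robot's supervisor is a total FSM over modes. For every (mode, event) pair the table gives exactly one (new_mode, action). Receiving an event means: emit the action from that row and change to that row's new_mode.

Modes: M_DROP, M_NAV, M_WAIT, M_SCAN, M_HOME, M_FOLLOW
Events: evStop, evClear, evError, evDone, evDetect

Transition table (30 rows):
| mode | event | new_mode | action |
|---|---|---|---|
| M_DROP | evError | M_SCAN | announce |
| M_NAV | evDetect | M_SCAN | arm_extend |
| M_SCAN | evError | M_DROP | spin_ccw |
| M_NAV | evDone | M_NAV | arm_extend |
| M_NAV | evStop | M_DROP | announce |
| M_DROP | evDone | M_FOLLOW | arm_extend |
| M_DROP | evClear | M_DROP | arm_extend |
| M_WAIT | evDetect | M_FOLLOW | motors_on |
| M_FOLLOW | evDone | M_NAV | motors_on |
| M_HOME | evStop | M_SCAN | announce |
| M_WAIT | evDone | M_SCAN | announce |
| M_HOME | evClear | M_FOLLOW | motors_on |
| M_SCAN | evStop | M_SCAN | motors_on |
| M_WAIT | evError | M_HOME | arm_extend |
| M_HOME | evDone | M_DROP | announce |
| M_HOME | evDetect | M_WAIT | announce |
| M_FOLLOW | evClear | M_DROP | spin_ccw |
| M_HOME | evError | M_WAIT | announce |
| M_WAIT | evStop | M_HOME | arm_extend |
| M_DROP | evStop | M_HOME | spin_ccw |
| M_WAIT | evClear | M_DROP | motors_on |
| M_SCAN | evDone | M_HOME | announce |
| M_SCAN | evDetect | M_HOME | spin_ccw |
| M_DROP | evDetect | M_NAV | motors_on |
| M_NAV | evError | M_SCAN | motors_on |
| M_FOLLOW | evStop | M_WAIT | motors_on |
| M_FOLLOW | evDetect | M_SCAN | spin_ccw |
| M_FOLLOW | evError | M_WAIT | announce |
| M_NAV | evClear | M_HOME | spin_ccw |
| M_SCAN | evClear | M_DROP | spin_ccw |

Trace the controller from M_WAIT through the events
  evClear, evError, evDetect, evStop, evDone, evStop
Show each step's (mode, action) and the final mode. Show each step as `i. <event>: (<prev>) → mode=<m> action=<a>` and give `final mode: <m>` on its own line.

final mode: M_SCAN

1. evClear: (M_WAIT) → mode=M_DROP action=motors_on
2. evError: (M_DROP) → mode=M_SCAN action=announce
3. evDetect: (M_SCAN) → mode=M_HOME action=spin_ccw
4. evStop: (M_HOME) → mode=M_SCAN action=announce
5. evDone: (M_SCAN) → mode=M_HOME action=announce
6. evStop: (M_HOME) → mode=M_SCAN action=announce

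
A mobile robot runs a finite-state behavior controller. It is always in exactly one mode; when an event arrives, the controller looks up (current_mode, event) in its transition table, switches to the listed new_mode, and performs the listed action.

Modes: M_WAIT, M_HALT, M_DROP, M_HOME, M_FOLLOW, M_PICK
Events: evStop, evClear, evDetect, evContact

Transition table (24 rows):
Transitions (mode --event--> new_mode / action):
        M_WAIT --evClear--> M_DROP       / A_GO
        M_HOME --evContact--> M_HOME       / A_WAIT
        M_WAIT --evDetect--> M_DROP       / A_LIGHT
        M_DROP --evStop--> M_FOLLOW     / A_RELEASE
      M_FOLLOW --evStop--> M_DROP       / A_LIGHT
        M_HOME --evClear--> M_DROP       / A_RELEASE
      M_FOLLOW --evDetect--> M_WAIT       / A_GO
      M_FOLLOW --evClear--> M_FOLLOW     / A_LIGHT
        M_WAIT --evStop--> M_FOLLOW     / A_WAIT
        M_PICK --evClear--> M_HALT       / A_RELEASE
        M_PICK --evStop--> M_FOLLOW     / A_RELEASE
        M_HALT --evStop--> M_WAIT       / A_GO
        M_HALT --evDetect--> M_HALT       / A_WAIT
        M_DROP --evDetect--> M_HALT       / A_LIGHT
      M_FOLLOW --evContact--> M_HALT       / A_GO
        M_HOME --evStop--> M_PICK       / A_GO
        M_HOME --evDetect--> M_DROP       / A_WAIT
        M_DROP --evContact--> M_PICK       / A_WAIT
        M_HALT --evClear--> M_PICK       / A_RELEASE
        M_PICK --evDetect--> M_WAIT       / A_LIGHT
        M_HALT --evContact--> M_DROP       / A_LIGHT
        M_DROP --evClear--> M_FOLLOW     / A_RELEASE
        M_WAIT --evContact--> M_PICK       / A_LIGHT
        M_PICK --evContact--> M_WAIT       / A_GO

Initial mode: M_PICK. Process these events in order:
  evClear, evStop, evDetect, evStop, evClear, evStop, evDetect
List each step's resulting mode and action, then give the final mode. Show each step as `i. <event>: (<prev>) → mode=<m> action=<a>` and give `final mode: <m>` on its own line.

1. evClear: (M_PICK) → mode=M_HALT action=A_RELEASE
2. evStop: (M_HALT) → mode=M_WAIT action=A_GO
3. evDetect: (M_WAIT) → mode=M_DROP action=A_LIGHT
4. evStop: (M_DROP) → mode=M_FOLLOW action=A_RELEASE
5. evClear: (M_FOLLOW) → mode=M_FOLLOW action=A_LIGHT
6. evStop: (M_FOLLOW) → mode=M_DROP action=A_LIGHT
7. evDetect: (M_DROP) → mode=M_HALT action=A_LIGHT

final mode: M_HALT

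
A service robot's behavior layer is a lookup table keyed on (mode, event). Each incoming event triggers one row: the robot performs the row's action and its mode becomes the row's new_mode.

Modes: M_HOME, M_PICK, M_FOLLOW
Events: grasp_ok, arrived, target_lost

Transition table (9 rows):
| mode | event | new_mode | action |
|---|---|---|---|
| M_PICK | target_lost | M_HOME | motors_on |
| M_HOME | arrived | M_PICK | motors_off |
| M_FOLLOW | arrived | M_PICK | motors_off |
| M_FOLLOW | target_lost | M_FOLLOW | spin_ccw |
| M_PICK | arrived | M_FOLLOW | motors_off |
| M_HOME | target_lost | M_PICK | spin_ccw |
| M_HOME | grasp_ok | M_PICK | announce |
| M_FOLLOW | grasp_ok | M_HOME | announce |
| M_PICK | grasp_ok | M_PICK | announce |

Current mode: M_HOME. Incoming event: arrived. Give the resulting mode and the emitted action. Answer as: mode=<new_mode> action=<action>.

mode=M_PICK action=motors_off

current mode = M_HOME; filter table to that mode:
  (M_HOME, arrived) → (M_PICK, motors_off)  ← event matches
  (M_HOME, target_lost) → (M_PICK, spin_ccw)
  (M_HOME, grasp_ok) → (M_PICK, announce)
event = arrived selects (M_PICK, motors_off)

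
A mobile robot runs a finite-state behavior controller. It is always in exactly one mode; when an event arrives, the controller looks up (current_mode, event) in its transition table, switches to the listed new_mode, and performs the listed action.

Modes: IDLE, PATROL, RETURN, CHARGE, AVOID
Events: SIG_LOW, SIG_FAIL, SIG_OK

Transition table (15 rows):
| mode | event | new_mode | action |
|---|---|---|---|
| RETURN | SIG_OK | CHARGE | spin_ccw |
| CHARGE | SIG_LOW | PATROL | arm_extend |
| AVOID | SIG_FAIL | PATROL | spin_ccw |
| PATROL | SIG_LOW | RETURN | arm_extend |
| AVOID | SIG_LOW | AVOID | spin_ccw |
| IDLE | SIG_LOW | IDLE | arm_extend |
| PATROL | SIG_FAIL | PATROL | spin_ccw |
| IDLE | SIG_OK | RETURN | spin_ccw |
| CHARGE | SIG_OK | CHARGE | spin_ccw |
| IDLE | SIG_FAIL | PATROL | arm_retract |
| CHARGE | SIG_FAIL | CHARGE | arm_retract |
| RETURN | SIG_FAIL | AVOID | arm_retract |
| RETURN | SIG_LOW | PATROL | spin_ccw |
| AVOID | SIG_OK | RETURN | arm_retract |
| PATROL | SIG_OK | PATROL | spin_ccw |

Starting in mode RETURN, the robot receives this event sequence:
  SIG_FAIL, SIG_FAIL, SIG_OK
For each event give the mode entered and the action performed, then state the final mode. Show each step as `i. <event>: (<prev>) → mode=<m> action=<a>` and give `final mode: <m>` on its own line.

final mode: PATROL

1. SIG_FAIL: (RETURN) → mode=AVOID action=arm_retract
2. SIG_FAIL: (AVOID) → mode=PATROL action=spin_ccw
3. SIG_OK: (PATROL) → mode=PATROL action=spin_ccw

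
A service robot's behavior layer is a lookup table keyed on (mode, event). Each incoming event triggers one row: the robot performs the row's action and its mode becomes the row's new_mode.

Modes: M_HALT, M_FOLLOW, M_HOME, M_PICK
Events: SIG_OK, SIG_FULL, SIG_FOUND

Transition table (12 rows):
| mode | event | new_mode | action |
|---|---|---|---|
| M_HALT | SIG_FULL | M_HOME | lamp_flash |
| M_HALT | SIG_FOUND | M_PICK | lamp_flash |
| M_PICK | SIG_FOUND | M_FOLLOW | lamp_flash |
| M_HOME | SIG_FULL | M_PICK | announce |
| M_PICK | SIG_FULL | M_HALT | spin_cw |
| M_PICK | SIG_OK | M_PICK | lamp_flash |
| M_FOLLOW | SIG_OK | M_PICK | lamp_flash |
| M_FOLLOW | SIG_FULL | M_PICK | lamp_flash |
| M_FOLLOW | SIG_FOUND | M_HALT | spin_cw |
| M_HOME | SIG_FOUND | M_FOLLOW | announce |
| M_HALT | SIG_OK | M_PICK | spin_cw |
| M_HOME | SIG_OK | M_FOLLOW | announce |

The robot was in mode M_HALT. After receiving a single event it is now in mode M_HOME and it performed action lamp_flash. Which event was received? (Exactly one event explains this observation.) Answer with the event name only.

try SIG_OK: (M_HALT, SIG_OK) → (M_PICK, spin_cw)
try SIG_FULL: (M_HALT, SIG_FULL) → (M_HOME, lamp_flash)  ← matches
try SIG_FOUND: (M_HALT, SIG_FOUND) → (M_PICK, lamp_flash)

SIG_FULL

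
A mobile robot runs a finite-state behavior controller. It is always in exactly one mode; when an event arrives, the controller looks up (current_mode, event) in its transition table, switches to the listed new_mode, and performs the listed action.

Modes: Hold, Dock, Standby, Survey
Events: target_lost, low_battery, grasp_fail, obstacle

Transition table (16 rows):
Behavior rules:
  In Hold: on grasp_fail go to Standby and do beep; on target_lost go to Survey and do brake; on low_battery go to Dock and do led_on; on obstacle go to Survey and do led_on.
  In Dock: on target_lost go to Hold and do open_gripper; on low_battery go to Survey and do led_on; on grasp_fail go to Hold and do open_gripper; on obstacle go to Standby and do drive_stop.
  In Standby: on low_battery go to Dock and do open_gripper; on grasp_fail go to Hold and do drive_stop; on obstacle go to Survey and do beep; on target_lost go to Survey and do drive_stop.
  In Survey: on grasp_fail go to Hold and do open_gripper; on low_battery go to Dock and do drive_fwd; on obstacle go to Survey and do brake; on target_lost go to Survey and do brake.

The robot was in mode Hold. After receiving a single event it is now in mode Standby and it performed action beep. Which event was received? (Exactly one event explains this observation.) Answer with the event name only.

try target_lost: (Hold, target_lost) → (Survey, brake)
try low_battery: (Hold, low_battery) → (Dock, led_on)
try grasp_fail: (Hold, grasp_fail) → (Standby, beep)  ← matches
try obstacle: (Hold, obstacle) → (Survey, led_on)

grasp_fail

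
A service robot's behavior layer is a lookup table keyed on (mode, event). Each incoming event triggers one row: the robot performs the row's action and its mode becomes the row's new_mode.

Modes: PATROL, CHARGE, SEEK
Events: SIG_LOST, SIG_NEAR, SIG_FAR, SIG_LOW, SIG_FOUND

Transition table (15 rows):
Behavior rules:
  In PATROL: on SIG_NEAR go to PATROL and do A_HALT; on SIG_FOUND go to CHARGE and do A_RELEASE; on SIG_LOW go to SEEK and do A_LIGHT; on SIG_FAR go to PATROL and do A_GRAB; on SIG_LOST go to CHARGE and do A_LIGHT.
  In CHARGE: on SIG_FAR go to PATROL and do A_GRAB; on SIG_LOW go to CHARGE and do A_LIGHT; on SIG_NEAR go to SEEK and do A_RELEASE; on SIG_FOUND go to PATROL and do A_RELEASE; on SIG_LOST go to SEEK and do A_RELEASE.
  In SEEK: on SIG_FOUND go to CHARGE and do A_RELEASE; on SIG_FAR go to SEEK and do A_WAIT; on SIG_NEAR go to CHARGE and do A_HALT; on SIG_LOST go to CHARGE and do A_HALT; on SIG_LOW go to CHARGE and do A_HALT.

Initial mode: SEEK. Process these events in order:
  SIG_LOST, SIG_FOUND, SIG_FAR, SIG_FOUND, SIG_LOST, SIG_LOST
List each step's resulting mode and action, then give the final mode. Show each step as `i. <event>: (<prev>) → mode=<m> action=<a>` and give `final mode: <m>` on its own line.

final mode: CHARGE

1. SIG_LOST: (SEEK) → mode=CHARGE action=A_HALT
2. SIG_FOUND: (CHARGE) → mode=PATROL action=A_RELEASE
3. SIG_FAR: (PATROL) → mode=PATROL action=A_GRAB
4. SIG_FOUND: (PATROL) → mode=CHARGE action=A_RELEASE
5. SIG_LOST: (CHARGE) → mode=SEEK action=A_RELEASE
6. SIG_LOST: (SEEK) → mode=CHARGE action=A_HALT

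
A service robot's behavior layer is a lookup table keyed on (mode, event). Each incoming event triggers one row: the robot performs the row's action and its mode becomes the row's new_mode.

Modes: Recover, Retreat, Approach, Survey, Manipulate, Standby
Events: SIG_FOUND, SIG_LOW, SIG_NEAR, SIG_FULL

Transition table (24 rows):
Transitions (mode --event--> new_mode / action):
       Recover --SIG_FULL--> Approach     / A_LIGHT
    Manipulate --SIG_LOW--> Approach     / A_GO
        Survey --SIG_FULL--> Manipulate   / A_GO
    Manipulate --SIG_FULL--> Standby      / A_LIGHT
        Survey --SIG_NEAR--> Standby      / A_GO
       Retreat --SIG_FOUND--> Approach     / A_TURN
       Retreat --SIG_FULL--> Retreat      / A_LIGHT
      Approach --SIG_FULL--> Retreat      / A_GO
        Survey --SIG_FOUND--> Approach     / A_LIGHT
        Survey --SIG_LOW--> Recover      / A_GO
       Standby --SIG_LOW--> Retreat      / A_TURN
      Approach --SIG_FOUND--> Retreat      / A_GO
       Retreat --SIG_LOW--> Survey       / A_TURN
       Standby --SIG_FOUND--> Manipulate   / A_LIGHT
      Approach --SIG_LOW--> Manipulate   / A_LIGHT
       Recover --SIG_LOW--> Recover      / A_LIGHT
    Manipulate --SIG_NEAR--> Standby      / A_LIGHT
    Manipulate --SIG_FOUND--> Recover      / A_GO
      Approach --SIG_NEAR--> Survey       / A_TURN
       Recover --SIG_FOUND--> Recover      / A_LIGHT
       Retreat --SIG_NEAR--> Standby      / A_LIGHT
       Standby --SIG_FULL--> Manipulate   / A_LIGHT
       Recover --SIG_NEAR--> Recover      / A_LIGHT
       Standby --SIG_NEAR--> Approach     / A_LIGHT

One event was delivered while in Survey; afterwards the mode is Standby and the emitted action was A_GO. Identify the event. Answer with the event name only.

SIG_NEAR

try SIG_FOUND: (Survey, SIG_FOUND) → (Approach, A_LIGHT)
try SIG_LOW: (Survey, SIG_LOW) → (Recover, A_GO)
try SIG_NEAR: (Survey, SIG_NEAR) → (Standby, A_GO)  ← matches
try SIG_FULL: (Survey, SIG_FULL) → (Manipulate, A_GO)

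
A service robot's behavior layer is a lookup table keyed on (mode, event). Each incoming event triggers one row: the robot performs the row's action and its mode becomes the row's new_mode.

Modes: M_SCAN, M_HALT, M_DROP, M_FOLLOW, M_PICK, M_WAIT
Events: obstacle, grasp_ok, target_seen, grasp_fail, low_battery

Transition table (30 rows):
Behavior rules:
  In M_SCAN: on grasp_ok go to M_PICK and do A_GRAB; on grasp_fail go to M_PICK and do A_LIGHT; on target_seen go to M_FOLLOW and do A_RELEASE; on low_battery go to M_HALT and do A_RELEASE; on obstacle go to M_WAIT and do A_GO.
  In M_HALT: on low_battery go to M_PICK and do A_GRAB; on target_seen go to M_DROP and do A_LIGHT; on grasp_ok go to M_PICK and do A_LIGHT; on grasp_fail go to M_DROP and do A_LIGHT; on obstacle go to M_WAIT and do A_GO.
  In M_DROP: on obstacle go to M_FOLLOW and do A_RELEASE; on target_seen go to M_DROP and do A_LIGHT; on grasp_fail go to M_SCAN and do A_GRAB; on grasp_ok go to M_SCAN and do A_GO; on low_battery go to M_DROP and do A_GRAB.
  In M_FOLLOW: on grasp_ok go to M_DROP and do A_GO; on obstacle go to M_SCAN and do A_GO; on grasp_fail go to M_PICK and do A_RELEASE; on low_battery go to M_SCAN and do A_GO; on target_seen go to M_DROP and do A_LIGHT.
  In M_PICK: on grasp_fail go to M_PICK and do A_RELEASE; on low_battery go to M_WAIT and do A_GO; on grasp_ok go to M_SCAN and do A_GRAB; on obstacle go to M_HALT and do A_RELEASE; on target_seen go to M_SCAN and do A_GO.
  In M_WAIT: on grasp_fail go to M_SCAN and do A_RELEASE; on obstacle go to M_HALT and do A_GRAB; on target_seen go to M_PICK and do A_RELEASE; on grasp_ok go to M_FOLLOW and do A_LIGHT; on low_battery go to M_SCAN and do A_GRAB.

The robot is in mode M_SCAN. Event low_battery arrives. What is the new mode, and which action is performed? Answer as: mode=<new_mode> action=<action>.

mode=M_HALT action=A_RELEASE

current mode = M_SCAN; filter table to that mode:
  (M_SCAN, grasp_ok) → (M_PICK, A_GRAB)
  (M_SCAN, grasp_fail) → (M_PICK, A_LIGHT)
  (M_SCAN, target_seen) → (M_FOLLOW, A_RELEASE)
  (M_SCAN, low_battery) → (M_HALT, A_RELEASE)  ← event matches
  (M_SCAN, obstacle) → (M_WAIT, A_GO)
event = low_battery selects (M_HALT, A_RELEASE)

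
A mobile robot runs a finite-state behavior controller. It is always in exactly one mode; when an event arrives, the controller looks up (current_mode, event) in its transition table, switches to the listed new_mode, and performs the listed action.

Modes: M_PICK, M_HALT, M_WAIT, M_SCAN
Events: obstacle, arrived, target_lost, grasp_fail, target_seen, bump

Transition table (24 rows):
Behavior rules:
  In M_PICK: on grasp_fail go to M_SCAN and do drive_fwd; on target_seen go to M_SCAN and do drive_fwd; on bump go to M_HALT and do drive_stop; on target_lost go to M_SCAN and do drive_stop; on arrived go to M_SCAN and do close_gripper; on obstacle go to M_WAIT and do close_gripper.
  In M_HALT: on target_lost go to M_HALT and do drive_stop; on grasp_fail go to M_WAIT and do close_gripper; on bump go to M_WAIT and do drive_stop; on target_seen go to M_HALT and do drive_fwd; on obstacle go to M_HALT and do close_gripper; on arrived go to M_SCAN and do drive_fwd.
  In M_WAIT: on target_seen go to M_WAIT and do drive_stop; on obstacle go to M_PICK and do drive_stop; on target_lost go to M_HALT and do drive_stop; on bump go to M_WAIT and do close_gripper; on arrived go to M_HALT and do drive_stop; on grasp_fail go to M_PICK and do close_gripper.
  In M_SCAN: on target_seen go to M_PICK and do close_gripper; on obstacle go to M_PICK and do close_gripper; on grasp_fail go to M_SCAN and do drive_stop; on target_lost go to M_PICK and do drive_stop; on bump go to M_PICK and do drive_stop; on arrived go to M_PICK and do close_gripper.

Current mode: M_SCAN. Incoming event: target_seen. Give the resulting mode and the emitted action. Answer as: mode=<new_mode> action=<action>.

mode=M_PICK action=close_gripper

current mode = M_SCAN; filter table to that mode:
  (M_SCAN, target_seen) → (M_PICK, close_gripper)  ← event matches
  (M_SCAN, obstacle) → (M_PICK, close_gripper)
  (M_SCAN, grasp_fail) → (M_SCAN, drive_stop)
  (M_SCAN, target_lost) → (M_PICK, drive_stop)
  (M_SCAN, bump) → (M_PICK, drive_stop)
  (M_SCAN, arrived) → (M_PICK, close_gripper)
event = target_seen selects (M_PICK, close_gripper)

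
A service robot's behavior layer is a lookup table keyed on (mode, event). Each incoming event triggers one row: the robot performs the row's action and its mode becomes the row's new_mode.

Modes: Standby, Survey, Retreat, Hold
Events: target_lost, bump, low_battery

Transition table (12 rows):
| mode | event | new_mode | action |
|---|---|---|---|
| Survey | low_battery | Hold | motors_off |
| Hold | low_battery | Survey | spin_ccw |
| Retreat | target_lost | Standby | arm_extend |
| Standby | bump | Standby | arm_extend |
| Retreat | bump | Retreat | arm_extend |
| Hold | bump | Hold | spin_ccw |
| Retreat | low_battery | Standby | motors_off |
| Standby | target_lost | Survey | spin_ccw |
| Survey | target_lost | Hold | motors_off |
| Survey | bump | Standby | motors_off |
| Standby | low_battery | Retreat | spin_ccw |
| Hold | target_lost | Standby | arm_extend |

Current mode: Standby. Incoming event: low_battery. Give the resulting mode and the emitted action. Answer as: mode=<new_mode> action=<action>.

current mode = Standby; filter table to that mode:
  (Standby, bump) → (Standby, arm_extend)
  (Standby, target_lost) → (Survey, spin_ccw)
  (Standby, low_battery) → (Retreat, spin_ccw)  ← event matches
event = low_battery selects (Retreat, spin_ccw)

mode=Retreat action=spin_ccw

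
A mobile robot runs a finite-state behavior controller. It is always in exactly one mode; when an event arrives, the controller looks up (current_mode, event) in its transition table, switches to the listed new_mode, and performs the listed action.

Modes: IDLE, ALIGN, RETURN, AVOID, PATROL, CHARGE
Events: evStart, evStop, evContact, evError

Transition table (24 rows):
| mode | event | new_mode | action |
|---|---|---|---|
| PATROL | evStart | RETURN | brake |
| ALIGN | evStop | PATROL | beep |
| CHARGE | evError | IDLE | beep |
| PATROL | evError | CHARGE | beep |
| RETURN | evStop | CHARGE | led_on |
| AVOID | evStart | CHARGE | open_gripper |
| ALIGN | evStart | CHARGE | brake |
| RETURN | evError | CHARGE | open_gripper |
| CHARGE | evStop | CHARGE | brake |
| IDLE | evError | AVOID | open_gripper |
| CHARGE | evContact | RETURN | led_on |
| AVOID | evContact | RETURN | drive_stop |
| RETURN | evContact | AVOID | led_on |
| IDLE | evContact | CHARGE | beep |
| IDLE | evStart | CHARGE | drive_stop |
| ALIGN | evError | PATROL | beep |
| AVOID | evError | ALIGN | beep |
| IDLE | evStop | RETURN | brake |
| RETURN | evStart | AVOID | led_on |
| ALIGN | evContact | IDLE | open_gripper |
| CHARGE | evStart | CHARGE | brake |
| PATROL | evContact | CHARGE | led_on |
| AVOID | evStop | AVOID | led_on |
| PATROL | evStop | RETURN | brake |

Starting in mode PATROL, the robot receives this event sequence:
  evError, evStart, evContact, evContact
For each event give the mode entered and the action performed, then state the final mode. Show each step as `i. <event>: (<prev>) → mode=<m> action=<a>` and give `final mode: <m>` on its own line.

1. evError: (PATROL) → mode=CHARGE action=beep
2. evStart: (CHARGE) → mode=CHARGE action=brake
3. evContact: (CHARGE) → mode=RETURN action=led_on
4. evContact: (RETURN) → mode=AVOID action=led_on

final mode: AVOID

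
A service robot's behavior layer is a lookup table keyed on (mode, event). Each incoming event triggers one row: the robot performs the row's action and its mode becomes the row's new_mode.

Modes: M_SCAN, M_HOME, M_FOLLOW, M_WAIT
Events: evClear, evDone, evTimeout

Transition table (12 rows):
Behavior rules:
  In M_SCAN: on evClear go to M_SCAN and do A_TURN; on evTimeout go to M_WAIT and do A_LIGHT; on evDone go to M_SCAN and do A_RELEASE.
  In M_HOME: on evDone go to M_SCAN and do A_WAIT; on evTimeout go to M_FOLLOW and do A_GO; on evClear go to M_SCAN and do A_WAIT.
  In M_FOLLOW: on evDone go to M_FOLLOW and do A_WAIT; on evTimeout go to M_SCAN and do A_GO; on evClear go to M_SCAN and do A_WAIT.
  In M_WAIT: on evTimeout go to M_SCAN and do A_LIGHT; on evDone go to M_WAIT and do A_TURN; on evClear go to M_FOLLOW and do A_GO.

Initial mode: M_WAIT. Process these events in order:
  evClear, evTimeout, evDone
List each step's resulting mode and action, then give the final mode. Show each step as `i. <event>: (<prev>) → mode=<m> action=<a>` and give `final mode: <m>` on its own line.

final mode: M_SCAN

1. evClear: (M_WAIT) → mode=M_FOLLOW action=A_GO
2. evTimeout: (M_FOLLOW) → mode=M_SCAN action=A_GO
3. evDone: (M_SCAN) → mode=M_SCAN action=A_RELEASE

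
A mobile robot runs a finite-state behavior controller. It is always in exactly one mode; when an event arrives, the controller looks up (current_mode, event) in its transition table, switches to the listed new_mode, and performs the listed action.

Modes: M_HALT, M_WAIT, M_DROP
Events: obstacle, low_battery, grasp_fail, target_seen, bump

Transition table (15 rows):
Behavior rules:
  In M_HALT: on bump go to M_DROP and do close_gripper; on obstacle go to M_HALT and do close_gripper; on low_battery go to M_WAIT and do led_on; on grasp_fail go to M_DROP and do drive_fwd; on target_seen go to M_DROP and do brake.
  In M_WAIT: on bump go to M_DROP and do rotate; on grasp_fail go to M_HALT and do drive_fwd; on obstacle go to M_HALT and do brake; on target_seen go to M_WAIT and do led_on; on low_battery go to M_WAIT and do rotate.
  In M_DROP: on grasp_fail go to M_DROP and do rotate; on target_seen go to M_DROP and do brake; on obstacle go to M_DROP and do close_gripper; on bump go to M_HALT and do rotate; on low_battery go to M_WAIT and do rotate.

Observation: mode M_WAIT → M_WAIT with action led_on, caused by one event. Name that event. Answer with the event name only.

try obstacle: (M_WAIT, obstacle) → (M_HALT, brake)
try low_battery: (M_WAIT, low_battery) → (M_WAIT, rotate)
try grasp_fail: (M_WAIT, grasp_fail) → (M_HALT, drive_fwd)
try target_seen: (M_WAIT, target_seen) → (M_WAIT, led_on)  ← matches
try bump: (M_WAIT, bump) → (M_DROP, rotate)

target_seen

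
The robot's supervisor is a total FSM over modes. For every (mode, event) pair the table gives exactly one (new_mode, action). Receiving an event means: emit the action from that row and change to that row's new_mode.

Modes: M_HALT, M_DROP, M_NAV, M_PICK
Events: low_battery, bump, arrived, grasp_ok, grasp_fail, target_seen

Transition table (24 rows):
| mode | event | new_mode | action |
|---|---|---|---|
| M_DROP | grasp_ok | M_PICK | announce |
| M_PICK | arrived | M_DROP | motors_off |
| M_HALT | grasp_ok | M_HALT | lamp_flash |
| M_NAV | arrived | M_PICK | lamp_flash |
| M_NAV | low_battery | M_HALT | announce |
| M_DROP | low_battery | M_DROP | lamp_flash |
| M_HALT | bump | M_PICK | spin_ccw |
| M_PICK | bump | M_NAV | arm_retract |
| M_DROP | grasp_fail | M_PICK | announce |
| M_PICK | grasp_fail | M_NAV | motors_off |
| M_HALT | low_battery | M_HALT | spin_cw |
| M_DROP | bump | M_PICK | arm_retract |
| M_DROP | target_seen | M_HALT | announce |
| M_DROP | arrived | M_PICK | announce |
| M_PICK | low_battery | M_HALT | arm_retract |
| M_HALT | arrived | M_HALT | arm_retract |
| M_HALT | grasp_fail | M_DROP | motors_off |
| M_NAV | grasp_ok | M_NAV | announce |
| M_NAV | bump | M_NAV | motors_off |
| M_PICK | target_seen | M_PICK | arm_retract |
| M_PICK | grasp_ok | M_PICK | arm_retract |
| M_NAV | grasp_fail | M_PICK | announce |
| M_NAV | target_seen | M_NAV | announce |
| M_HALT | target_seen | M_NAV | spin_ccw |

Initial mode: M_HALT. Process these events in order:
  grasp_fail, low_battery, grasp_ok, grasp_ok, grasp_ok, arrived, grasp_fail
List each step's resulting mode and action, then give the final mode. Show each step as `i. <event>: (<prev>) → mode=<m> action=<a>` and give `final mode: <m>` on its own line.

final mode: M_PICK

1. grasp_fail: (M_HALT) → mode=M_DROP action=motors_off
2. low_battery: (M_DROP) → mode=M_DROP action=lamp_flash
3. grasp_ok: (M_DROP) → mode=M_PICK action=announce
4. grasp_ok: (M_PICK) → mode=M_PICK action=arm_retract
5. grasp_ok: (M_PICK) → mode=M_PICK action=arm_retract
6. arrived: (M_PICK) → mode=M_DROP action=motors_off
7. grasp_fail: (M_DROP) → mode=M_PICK action=announce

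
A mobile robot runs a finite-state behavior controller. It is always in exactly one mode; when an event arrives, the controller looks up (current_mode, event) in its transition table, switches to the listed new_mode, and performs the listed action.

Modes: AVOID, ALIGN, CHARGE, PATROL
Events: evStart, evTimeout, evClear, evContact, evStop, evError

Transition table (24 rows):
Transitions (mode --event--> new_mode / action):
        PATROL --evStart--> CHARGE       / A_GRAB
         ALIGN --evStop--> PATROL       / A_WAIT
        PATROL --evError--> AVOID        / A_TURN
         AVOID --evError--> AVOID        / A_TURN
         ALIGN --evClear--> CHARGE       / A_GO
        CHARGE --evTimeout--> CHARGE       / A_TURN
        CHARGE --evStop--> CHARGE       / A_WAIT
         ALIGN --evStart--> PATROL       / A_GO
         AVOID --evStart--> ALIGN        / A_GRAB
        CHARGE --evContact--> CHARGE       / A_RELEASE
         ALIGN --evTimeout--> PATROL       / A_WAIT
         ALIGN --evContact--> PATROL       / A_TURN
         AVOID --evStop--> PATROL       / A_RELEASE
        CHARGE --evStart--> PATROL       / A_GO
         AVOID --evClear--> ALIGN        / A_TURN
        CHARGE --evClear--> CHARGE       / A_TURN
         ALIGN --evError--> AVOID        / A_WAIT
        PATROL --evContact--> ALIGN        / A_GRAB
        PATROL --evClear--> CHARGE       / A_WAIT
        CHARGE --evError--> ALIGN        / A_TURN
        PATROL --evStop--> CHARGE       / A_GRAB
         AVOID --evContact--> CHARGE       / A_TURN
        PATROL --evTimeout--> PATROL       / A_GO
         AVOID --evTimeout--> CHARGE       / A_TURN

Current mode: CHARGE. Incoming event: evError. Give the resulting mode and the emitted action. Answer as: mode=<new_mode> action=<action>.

current mode = CHARGE; filter table to that mode:
  (CHARGE, evTimeout) → (CHARGE, A_TURN)
  (CHARGE, evStop) → (CHARGE, A_WAIT)
  (CHARGE, evContact) → (CHARGE, A_RELEASE)
  (CHARGE, evStart) → (PATROL, A_GO)
  (CHARGE, evClear) → (CHARGE, A_TURN)
  (CHARGE, evError) → (ALIGN, A_TURN)  ← event matches
event = evError selects (ALIGN, A_TURN)

mode=ALIGN action=A_TURN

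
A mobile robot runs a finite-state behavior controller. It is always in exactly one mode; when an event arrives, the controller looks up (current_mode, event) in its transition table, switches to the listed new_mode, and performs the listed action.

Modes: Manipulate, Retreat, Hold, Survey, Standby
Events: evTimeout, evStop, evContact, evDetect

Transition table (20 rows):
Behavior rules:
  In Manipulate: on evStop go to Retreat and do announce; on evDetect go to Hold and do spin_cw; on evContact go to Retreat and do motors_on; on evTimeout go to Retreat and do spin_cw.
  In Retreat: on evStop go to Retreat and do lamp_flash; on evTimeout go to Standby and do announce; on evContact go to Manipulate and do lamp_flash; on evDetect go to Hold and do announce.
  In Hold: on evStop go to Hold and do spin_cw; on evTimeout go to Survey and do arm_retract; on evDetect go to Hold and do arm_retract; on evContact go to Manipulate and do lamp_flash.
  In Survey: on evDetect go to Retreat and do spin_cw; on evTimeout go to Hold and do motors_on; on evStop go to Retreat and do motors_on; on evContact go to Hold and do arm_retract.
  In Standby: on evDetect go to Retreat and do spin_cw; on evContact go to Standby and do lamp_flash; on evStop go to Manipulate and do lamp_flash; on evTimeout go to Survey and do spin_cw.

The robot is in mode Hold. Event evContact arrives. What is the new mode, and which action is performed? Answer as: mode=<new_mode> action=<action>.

mode=Manipulate action=lamp_flash

current mode = Hold; filter table to that mode:
  (Hold, evStop) → (Hold, spin_cw)
  (Hold, evTimeout) → (Survey, arm_retract)
  (Hold, evDetect) → (Hold, arm_retract)
  (Hold, evContact) → (Manipulate, lamp_flash)  ← event matches
event = evContact selects (Manipulate, lamp_flash)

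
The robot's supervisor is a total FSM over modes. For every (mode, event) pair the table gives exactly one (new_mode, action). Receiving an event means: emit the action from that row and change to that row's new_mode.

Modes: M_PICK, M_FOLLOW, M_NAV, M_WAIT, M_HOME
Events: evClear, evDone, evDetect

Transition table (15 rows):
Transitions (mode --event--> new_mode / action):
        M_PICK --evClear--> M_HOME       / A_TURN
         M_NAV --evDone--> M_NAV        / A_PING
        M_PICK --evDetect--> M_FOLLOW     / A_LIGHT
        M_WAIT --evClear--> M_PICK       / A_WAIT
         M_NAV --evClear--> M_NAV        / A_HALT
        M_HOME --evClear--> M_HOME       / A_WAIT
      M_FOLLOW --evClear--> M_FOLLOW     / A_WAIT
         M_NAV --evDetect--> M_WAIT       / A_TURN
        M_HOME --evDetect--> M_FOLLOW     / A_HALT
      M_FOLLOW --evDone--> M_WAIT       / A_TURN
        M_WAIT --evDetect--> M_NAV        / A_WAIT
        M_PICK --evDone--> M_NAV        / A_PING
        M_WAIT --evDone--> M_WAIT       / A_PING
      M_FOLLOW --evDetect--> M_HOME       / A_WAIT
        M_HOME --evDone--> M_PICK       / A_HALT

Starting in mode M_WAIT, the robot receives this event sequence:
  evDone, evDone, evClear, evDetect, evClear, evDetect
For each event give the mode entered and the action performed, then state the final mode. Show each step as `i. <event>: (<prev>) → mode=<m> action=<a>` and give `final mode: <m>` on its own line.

1. evDone: (M_WAIT) → mode=M_WAIT action=A_PING
2. evDone: (M_WAIT) → mode=M_WAIT action=A_PING
3. evClear: (M_WAIT) → mode=M_PICK action=A_WAIT
4. evDetect: (M_PICK) → mode=M_FOLLOW action=A_LIGHT
5. evClear: (M_FOLLOW) → mode=M_FOLLOW action=A_WAIT
6. evDetect: (M_FOLLOW) → mode=M_HOME action=A_WAIT

final mode: M_HOME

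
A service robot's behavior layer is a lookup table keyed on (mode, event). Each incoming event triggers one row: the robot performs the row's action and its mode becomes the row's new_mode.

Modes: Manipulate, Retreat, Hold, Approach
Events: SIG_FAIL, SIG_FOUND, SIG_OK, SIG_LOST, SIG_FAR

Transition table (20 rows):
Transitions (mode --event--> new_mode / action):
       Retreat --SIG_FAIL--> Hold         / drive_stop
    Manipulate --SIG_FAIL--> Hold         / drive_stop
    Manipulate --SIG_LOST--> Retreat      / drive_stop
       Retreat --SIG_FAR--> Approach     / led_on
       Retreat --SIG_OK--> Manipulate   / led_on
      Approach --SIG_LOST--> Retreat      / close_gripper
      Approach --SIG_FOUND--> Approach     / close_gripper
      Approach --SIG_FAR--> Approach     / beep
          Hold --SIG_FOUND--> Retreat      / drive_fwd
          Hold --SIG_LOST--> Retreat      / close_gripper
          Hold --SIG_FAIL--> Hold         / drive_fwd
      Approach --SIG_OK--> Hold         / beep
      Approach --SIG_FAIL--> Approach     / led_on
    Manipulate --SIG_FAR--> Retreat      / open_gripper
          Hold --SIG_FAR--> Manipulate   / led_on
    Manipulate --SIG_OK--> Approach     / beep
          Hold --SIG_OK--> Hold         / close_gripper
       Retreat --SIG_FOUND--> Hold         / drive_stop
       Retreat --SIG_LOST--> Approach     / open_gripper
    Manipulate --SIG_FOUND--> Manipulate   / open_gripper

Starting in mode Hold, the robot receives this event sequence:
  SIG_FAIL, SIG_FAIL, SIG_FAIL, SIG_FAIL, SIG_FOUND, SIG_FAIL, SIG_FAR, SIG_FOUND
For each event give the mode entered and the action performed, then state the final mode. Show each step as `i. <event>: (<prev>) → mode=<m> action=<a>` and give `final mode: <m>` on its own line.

final mode: Manipulate

1. SIG_FAIL: (Hold) → mode=Hold action=drive_fwd
2. SIG_FAIL: (Hold) → mode=Hold action=drive_fwd
3. SIG_FAIL: (Hold) → mode=Hold action=drive_fwd
4. SIG_FAIL: (Hold) → mode=Hold action=drive_fwd
5. SIG_FOUND: (Hold) → mode=Retreat action=drive_fwd
6. SIG_FAIL: (Retreat) → mode=Hold action=drive_stop
7. SIG_FAR: (Hold) → mode=Manipulate action=led_on
8. SIG_FOUND: (Manipulate) → mode=Manipulate action=open_gripper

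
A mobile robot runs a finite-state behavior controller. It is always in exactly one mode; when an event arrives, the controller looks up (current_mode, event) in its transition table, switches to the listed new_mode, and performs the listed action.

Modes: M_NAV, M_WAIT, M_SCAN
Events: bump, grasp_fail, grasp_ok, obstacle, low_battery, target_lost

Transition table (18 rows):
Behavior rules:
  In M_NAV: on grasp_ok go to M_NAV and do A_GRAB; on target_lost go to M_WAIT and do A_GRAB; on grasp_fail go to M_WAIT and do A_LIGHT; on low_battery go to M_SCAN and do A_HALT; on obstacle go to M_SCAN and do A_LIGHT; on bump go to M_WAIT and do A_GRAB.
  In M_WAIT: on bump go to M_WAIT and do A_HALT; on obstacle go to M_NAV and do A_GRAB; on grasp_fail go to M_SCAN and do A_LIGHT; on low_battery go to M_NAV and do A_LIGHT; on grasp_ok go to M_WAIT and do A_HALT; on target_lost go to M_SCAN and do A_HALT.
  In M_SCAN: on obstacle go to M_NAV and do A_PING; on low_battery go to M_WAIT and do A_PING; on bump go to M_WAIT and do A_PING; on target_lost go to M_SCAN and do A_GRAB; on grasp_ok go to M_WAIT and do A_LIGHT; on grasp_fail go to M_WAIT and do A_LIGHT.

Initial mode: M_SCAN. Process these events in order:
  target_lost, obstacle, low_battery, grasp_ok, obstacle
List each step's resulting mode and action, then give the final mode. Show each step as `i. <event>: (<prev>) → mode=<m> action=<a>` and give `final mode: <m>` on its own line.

1. target_lost: (M_SCAN) → mode=M_SCAN action=A_GRAB
2. obstacle: (M_SCAN) → mode=M_NAV action=A_PING
3. low_battery: (M_NAV) → mode=M_SCAN action=A_HALT
4. grasp_ok: (M_SCAN) → mode=M_WAIT action=A_LIGHT
5. obstacle: (M_WAIT) → mode=M_NAV action=A_GRAB

final mode: M_NAV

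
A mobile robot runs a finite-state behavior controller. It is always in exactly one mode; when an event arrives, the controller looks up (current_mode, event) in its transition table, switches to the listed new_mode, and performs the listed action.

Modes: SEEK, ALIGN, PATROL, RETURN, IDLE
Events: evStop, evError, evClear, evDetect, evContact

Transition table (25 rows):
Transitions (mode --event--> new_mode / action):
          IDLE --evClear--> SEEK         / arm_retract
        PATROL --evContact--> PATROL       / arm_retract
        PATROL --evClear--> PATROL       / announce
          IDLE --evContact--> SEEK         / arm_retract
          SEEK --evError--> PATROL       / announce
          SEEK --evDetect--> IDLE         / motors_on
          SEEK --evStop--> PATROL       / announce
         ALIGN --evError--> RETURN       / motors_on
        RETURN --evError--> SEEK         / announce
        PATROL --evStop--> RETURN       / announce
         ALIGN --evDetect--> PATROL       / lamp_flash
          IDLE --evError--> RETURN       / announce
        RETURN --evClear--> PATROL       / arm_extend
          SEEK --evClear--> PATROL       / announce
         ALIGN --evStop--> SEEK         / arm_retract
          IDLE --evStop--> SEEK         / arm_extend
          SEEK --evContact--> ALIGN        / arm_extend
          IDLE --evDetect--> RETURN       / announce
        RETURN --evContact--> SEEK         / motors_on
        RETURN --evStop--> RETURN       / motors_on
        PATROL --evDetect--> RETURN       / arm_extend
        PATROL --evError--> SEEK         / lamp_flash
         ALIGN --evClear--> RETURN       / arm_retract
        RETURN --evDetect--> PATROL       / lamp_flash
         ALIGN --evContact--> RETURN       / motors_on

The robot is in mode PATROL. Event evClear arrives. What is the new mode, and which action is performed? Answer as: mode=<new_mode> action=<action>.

current mode = PATROL; filter table to that mode:
  (PATROL, evContact) → (PATROL, arm_retract)
  (PATROL, evClear) → (PATROL, announce)  ← event matches
  (PATROL, evStop) → (RETURN, announce)
  (PATROL, evDetect) → (RETURN, arm_extend)
  (PATROL, evError) → (SEEK, lamp_flash)
event = evClear selects (PATROL, announce)

mode=PATROL action=announce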